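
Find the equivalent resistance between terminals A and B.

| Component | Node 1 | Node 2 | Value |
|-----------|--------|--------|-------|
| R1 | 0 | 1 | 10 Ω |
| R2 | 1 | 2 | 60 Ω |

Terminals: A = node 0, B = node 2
Reduce the network between node 0 (A) and node 2 (B) by series/parallel combination:
  Rs1 = R1 + R2 (series, joined only at node 1) = 10 + 60 = 70 Ω
R_eq = 70 Ω

Final answer: 70 Ω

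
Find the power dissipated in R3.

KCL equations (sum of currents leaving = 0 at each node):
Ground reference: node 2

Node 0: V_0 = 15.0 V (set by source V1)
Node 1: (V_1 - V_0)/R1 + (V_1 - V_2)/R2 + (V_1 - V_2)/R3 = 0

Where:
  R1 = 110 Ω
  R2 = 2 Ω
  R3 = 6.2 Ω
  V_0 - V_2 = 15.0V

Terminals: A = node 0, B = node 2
Nodal analysis, taking node 2 as the 0 V reference.
Source V1 fixes V_0 = 15 V.
KCL at each unknown node (sum of currents leaving = 0; resistances in Ω):
  Node 1: (V_1 - 15)/110 + (V_1 - 0)/2 + (V_1 - 0)/6.2 = 0
Collecting terms: 0.6704 × V_1 = 0.1364  =>  V_1 = 0.2034 V
I_R3 = (V_1 - V_2)/R3 = (0.2034 - 0)/6.2 = 0.03281 A
P_R3 = I_R3² × R3 = (0.03281)² × 6.2 = 0.006674 W

Final answer: 0.006674 W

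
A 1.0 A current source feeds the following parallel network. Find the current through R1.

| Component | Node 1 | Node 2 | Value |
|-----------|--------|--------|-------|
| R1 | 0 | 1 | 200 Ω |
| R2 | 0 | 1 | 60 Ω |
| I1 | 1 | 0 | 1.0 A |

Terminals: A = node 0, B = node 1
All resistors sit directly between nodes 0 and 1, so they are in parallel and share one voltage V; the full source current 1 A splits among them.
1/R_par = 1/200 + 1/60 = 0.02167 S  =>  R_par = 46.15 Ω
V = I × R_par = 1 × 46.15 = 46.15 V
I_R1 = V/R1 = 46.15/200 = 0.2308 A

Final answer: 0.2308 A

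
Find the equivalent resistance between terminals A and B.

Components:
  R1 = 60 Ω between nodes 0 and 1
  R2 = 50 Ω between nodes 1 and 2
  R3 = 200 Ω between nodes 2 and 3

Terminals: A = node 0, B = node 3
Reduce the network between node 0 (A) and node 3 (B) by series/parallel combination:
  Rs1 = R1 + R2 (series, joined only at node 1) = 60 + 50 = 110 Ω
  Rs2 = R3 + Rs1 (series, joined only at node 2) = 200 + 110 = 310 Ω
R_eq = 310 Ω

Final answer: 310 Ω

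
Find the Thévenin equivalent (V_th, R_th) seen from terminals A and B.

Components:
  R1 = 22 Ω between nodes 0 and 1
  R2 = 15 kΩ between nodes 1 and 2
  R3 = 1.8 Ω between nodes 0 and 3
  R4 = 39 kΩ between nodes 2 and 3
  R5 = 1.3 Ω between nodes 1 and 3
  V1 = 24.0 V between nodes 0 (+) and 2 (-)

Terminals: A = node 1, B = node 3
Step 1 — V_th is the open-circuit voltage V_A - V_B (nothing connected across the terminals).
Nodal analysis, taking node 2 as the 0 V reference.
Source V1 fixes V_0 = 24 V.
KCL at each unknown node (sum of currents leaving = 0; resistances in Ω):
  Node 1: (V_1 - 24)/22 + (V_1 - 0)/15000 + (V_1 - V_3)/1.3 = 0
  Node 3: (V_3 - 24)/1.8 + (V_3 - 0)/39000 + (V_3 - V_1)/1.3 = 0
Collecting terms (coefficients in siemens):
  0.8148·V_1 - 0.7692·V_3 = 1.091
  1.325·V_3 - 0.7692·V_1 = 13.33
Determinant D = (0.8148)(1.325) - (-0.7692)(-0.7692) = 0.4877
V_1 = [(1.091)(1.325) - (-0.7692)(13.33)]/D = 23.99 V
V_3 = [(0.8148)(13.33) - (1.091)(-0.7692)]/D = 24 V
V_th = V_1 - V_3 = 23.99 - 24 = -0.001765 V
Step 2 — R_th: zero the source — replace V1 by a short circuit (node 2 merges into node 0) — and find the resistance seen between A (node 1) and B (node 3).
Reduce the network between node 1 (A) and node 3 (B) by series/parallel combination:
  Rp1 = R1 ‖ R2 (parallel, both between nodes 0 and 1) = 1/(1/22 + 1/15000) = 21.97 Ω
  Rp2 = R3 ‖ R4 (parallel, both between nodes 0 and 3) = 1/(1/1.8 + 1/39000) = 1.8 Ω
  Rs1 = Rp1 + Rp2 (series, joined only at node 0) = 21.97 + 1.8 = 23.77 Ω
  Rp3 = R5 ‖ Rs1 (parallel, both between nodes 1 and 3) = 1/(1/1.3 + 1/23.77) = 1.233 Ω
R_th = 1.233 Ω

Final answer: V_th = -0.001765 V, R_th = 1.233 Ω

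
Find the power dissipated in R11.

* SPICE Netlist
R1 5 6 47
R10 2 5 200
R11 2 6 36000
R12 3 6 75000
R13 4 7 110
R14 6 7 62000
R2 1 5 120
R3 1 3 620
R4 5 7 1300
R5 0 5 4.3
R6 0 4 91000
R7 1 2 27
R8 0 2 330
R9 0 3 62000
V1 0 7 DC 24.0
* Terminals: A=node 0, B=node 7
Nodal analysis, taking node 7 as the 0 V reference.
Source V1 fixes V_0 = 24 V.
KCL at each unknown node (sum of currents leaving = 0; resistances in Ω):
  Node 1: (V_1 - V_5)/120 + (V_1 - V_3)/620 + (V_1 - V_2)/27 = 0
  Node 2: (V_2 - V_1)/27 + (V_2 - 24)/330 + (V_2 - V_5)/200 + (V_2 - V_6)/36000 = 0
  Node 3: (V_3 - V_1)/620 + (V_3 - 24)/62000 + (V_3 - V_6)/75000 = 0
  Node 4: (V_4 - 24)/91000 + (V_4 - 0)/110 = 0
  Node 5: (V_5 - V_6)/47 + (V_5 - V_1)/120 + (V_5 - 0)/1300 + (V_5 - 24)/4.3 + (V_5 - V_2)/200 = 0
  Node 6: (V_6 - V_5)/47 + (V_6 - V_2)/36000 + (V_6 - V_3)/75000 + (V_6 - 0)/62000 = 0
Collecting terms (coefficients in siemens):
  0.04698·V_1 - 0.03704·V_2 - 0.001613·V_3 - 0.008333·V_5 = 0
  0.0451·V_2 - 0.03704·V_1 - 0.005·V_5 - 0.00002778·V_6 = 0.07273
  0.001642·V_3 - 0.001613·V_1 - 0.00001333·V_6 = 0.0003871
  0.009102·V_4 = 0.0002637
  0.2679·V_5 - 0.008333·V_1 - 0.005·V_2 - 0.02128·V_6 = 5.581
  0.02133·V_6 - 0.00002778·V_2 - 0.00001333·V_3 - 0.02128·V_5 = 0
Solving these 6 simultaneous equations (Gaussian elimination) gives:
  V_1 = 23.93 V, V_2 = 23.94 V, V_3 = 23.93 V, V_4 = 0.02898 V
  V_5 = 23.92 V, V_6 = 23.9 V
I_R11 = (V_2 - V_6)/R11 = (23.94 - 23.9)/36000 = 0.0000009544 A
P_R11 = I_R11² × R11 = (0.0000009544)² × 36000 = 0.00000003279 W

Final answer: 3.279e-08 W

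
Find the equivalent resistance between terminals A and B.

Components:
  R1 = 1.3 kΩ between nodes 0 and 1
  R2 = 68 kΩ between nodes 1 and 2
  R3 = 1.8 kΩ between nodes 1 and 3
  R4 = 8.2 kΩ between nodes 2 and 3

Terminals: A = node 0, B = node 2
Reduce the network between node 0 (A) and node 2 (B) by series/parallel combination:
  Rs1 = R3 + R4 (series, joined only at node 3) = 1800 + 8200 = 10000 Ω
  Rp1 = R2 ‖ Rs1 (parallel, both between nodes 1 and 2) = 1/(1/68000 + 1/10000) = 8718 Ω
  Rs2 = R1 + Rp1 (series, joined only at node 1) = 1300 + 8718 = 10020 Ω
R_eq = 10.02 kΩ

Final answer: 10.02 kΩ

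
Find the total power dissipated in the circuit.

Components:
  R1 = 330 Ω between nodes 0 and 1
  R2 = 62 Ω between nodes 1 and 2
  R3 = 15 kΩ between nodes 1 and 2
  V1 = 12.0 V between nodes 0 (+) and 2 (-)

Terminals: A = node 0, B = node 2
Nodal analysis, taking node 2 as the 0 V reference.
Source V1 fixes V_0 = 12 V.
KCL at each unknown node (sum of currents leaving = 0; resistances in Ω):
  Node 1: (V_1 - 12)/330 + (V_1 - 0)/62 + (V_1 - 0)/15000 = 0
Collecting terms: 0.01923 × V_1 = 0.03636  =>  V_1 = 1.891 V
Power in each resistor, P = (ΔV)²/R:
  P_R1 = (12 - 1.891)²/330 = 0.3096 W
  P_R2 = (1.891 - 0)²/62 = 0.0577 W
  P_R3 = (1.891 - 0)²/15000 = 0.0002385 W
P_total = P_R1 + P_R2 + P_R3 = 0.3676 W

Final answer: 0.3676 W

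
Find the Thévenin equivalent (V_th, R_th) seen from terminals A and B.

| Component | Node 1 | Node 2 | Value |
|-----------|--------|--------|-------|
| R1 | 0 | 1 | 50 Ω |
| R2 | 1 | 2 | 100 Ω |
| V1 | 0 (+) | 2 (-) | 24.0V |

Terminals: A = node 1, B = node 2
Step 1 — V_th is the open-circuit voltage V_A - V_B (nothing connected across the terminals).
Nodal analysis, taking node 2 as the 0 V reference.
Source V1 fixes V_0 = 24 V.
KCL at each unknown node (sum of currents leaving = 0; resistances in Ω):
  Node 1: (V_1 - 24)/50 + (V_1 - 0)/100 = 0
Collecting terms: 0.03 × V_1 = 0.48  =>  V_1 = 16 V
V_th = V_1 - V_2 = 16 - 0 = 16 V
Step 2 — R_th: zero the source — replace V1 by a short circuit (node 2 merges into node 0) — and find the resistance seen between A (node 1) and B (node 0).
Reduce the network between node 1 (A) and node 0 (B) by series/parallel combination:
  Rp1 = R1 ‖ R2 (parallel, both between nodes 0 and 1) = 1/(1/50 + 1/100) = 33.33 Ω
R_th = 33.33 Ω

Final answer: V_th = 16 V, R_th = 33.33 Ω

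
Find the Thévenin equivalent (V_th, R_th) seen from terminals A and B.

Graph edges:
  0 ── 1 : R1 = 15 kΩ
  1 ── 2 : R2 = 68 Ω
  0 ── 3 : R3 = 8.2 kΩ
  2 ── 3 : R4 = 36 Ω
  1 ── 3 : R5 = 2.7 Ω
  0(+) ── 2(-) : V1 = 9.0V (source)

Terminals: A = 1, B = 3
Step 1 — V_th is the open-circuit voltage V_A - V_B (nothing connected across the terminals).
Nodal analysis, taking node 2 as the 0 V reference.
Source V1 fixes V_0 = 9 V.
KCL at each unknown node (sum of currents leaving = 0; resistances in Ω):
  Node 1: (V_1 - 9)/15000 + (V_1 - 0)/68 + (V_1 - V_3)/2.7 = 0
  Node 3: (V_3 - 9)/8200 + (V_3 - 0)/36 + (V_3 - V_1)/2.7 = 0
Collecting terms (coefficients in siemens):
  0.3851·V_1 - 0.3704·V_3 = 0.0006
  0.3983·V_3 - 0.3704·V_1 = 0.001098
Determinant D = (0.3851)(0.3983) - (-0.3704)(-0.3704) = 0.01622
V_1 = [(0.0006)(0.3983) - (-0.3704)(0.001098)]/D = 0.0398 V
V_3 = [(0.3851)(0.001098) - (0.0006)(-0.3704)]/D = 0.03977 V
V_th = V_1 - V_3 = 0.0398 - 0.03977 = 0.00003244 V
Step 2 — R_th: zero the source — replace V1 by a short circuit (node 2 merges into node 0) — and find the resistance seen between A (node 1) and B (node 3).
Reduce the network between node 1 (A) and node 3 (B) by series/parallel combination:
  Rp1 = R1 ‖ R2 (parallel, both between nodes 0 and 1) = 1/(1/15000 + 1/68) = 67.69 Ω
  Rp2 = R3 ‖ R4 (parallel, both between nodes 0 and 3) = 1/(1/8200 + 1/36) = 35.84 Ω
  Rs1 = Rp1 + Rp2 (series, joined only at node 0) = 67.69 + 35.84 = 103.5 Ω
  Rp3 = R5 ‖ Rs1 (parallel, both between nodes 1 and 3) = 1/(1/2.7 + 1/103.5) = 2.631 Ω
R_th = 2.631 Ω

Final answer: V_th = 3.244e-05 V, R_th = 2.631 Ω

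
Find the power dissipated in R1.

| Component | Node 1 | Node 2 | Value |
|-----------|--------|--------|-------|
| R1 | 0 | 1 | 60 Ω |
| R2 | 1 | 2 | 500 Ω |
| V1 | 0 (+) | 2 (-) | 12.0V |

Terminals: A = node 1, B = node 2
Nodal analysis, taking node 2 as the 0 V reference.
Source V1 fixes V_0 = 12 V.
KCL at each unknown node (sum of currents leaving = 0; resistances in Ω):
  Node 1: (V_1 - 12)/60 + (V_1 - 0)/500 = 0
Collecting terms: 0.01867 × V_1 = 0.2  =>  V_1 = 10.71 V
I_R1 = (V_0 - V_1)/R1 = (12 - 10.71)/60 = 0.02143 A
P_R1 = I_R1² × R1 = (0.02143)² × 60 = 0.02755 W

Final answer: 0.02755 W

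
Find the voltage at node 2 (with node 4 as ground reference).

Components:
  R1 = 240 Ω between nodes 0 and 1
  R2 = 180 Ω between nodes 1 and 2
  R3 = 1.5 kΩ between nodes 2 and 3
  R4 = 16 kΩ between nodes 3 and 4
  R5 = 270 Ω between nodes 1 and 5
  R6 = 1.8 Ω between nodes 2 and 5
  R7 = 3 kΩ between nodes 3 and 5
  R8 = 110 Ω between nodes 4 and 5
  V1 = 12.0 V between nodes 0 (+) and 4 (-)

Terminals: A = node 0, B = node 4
Nodal analysis, taking node 4 as the 0 V reference.
Source V1 fixes V_0 = 12 V.
KCL at each unknown node (sum of currents leaving = 0; resistances in Ω):
  Node 1: (V_1 - 12)/240 + (V_1 - V_2)/180 + (V_1 - V_5)/270 = 0
  Node 2: (V_2 - V_1)/180 + (V_2 - V_3)/1500 + (V_2 - V_5)/1.8 = 0
  Node 3: (V_3 - V_2)/1500 + (V_3 - 0)/16000 + (V_3 - V_5)/3000 = 0
  Node 5: (V_5 - V_1)/270 + (V_5 - V_2)/1.8 + (V_5 - V_3)/3000 + (V_5 - 0)/110 = 0
Collecting terms (coefficients in siemens):
  0.01343·V_1 - 0.005556·V_2 - 0.003704·V_5 = 0.05
  0.5618·V_2 - 0.005556·V_1 - 0.0006667·V_3 - 0.5556·V_5 = 0
  0.001062·V_3 - 0.0006667·V_2 - 0.0003333·V_5 = 0
  0.5687·V_5 - 0.003704·V_1 - 0.5556·V_2 - 0.0003333·V_3 = 0
Solving these 4 simultaneous equations (Gaussian elimination) gives:
  V_1 = 5.711 V, V_2 = 2.892 V, V_3 = 2.713 V, V_5 = 2.864 V
The requested potential is V_2 = 2.892 V.

Final answer: V_2 = 2.892 V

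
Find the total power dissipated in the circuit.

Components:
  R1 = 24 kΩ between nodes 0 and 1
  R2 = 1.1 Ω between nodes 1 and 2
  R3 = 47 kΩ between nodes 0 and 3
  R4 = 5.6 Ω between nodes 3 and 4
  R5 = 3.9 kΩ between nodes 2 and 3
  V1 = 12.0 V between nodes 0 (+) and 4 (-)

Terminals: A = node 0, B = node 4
Nodal analysis, taking node 4 as the 0 V reference.
Source V1 fixes V_0 = 12 V.
KCL at each unknown node (sum of currents leaving = 0; resistances in Ω):
  Node 1: (V_1 - 12)/24000 + (V_1 - V_2)/1.1 = 0
  Node 2: (V_2 - V_1)/1.1 + (V_2 - V_3)/3900 = 0
  Node 3: (V_3 - 12)/47000 + (V_3 - 0)/5.6 + (V_3 - V_2)/3900 = 0
Collecting terms (coefficients in siemens):
  0.9091·V_1 - 0.9091·V_2 = 0.0005
  0.9093·V_2 - 0.9091·V_1 - 0.0002564·V_3 = 0
  0.1788·V_3 - 0.0002564·V_2 = 0.0002553
Solving these 3 simultaneous equations (Gaussian elimination) gives:
  V_1 = 1.681 V, V_2 = 1.681 V, V_3 = 0.003837 V
Power in each resistor, P = (ΔV)²/R:
  P_R1 = (12 - 1.681)²/24000 = 0.004437 W
  P_R2 = (1.681 - 1.681)²/1.1 = 0.0000002033 W
  P_R3 = (12 - 0.003837)²/47000 = 0.003062 W
  P_R4 = (0.003837 - 0)²/5.6 = 0.000002629 W
  P_R5 = (1.681 - 0.003837)²/3900 = 0.000721 W
P_total = P_R1 + P_R2 + P_R3 + P_R4 + P_R5 = 0.008222 W

Final answer: 0.008222 W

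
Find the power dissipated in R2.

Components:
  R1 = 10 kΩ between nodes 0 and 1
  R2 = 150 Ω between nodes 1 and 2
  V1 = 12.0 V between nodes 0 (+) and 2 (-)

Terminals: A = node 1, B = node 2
Nodal analysis, taking node 2 as the 0 V reference.
Source V1 fixes V_0 = 12 V.
KCL at each unknown node (sum of currents leaving = 0; resistances in Ω):
  Node 1: (V_1 - 12)/10000 + (V_1 - 0)/150 = 0
Collecting terms: 0.006767 × V_1 = 0.0012  =>  V_1 = 0.1773 V
I_R2 = (V_1 - V_2)/R2 = (0.1773 - 0)/150 = 0.001182 A
P_R2 = I_R2² × R2 = (0.001182)² × 150 = 0.0002097 W

Final answer: 0.0002097 W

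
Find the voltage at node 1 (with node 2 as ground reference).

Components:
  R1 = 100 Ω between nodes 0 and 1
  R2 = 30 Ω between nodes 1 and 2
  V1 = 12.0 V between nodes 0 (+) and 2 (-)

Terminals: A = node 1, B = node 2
Nodal analysis, taking node 2 as the 0 V reference.
Source V1 fixes V_0 = 12 V.
KCL at each unknown node (sum of currents leaving = 0; resistances in Ω):
  Node 1: (V_1 - 12)/100 + (V_1 - 0)/30 = 0
Collecting terms: 0.04333 × V_1 = 0.12  =>  V_1 = 2.769 V
The requested potential is V_1 = 2.769 V.

Final answer: V_1 = 2.769 V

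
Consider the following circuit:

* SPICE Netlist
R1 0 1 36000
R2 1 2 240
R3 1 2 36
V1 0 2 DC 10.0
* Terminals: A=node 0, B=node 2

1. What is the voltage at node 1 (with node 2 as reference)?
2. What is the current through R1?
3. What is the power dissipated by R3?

Nodal analysis, taking node 2 as the 0 V reference.
Source V1 fixes V_0 = 10 V.
KCL at each unknown node (sum of currents leaving = 0; resistances in Ω):
  Node 1: (V_1 - 10)/36000 + (V_1 - 0)/240 + (V_1 - 0)/36 = 0
Collecting terms: 0.03197 × V_1 = 0.0002778  =>  V_1 = 0.008688 V
Part 1:
  Read off the nodal solution: V_1 = 0.008688 V
Part 2:
  I_R1 = (V_0 - V_1)/R1 = (10 - 0.008688)/36000 = 0.0002775 A
  Magnitude: I_R1 = 0.0002775 A
Part 3:
  I_R3 = (V_1 - V_2)/R3 = (0.008688 - 0)/36 = 0.0002413 A
  P_R3 = I_R3² × R3 = (0.0002413)² × 36 = 0.000002097 W

Final answers:
1. V_1 = 0.008688 V
2. I_R1 = 0.0002775 A
3. P_R3 = 2.097e-06 W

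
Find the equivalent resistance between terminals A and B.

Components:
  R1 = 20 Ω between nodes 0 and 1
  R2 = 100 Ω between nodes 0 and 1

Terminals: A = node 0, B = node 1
Reduce the network between node 0 (A) and node 1 (B) by series/parallel combination:
  Rp1 = R1 ‖ R2 (parallel, both between nodes 0 and 1) = 1/(1/20 + 1/100) = 16.67 Ω
R_eq = 16.67 Ω

Final answer: 16.67 Ω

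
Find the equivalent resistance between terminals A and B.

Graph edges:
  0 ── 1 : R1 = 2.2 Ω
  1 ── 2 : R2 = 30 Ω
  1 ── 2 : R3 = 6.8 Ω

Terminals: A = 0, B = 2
Reduce the network between node 0 (A) and node 2 (B) by series/parallel combination:
  Rp1 = R2 ‖ R3 (parallel, both between nodes 1 and 2) = 1/(1/30 + 1/6.8) = 5.543 Ω
  Rs1 = R1 + Rp1 (series, joined only at node 1) = 2.2 + 5.543 = 7.743 Ω
R_eq = 7.743 Ω

Final answer: 7.743 Ω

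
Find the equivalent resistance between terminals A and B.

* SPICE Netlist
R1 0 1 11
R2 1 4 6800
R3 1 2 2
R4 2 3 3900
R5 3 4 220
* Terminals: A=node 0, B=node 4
Reduce the network between node 0 (A) and node 4 (B) by series/parallel combination:
  Rs1 = R3 + R4 (series, joined only at node 2) = 2 + 3900 = 3902 Ω
  Rs2 = R5 + Rs1 (series, joined only at node 3) = 220 + 3902 = 4122 Ω
  Rp1 = R2 ‖ Rs2 (parallel, both between nodes 1 and 4) = 1/(1/6800 + 1/4122) = 2566 Ω
  Rs3 = R1 + Rp1 (series, joined only at node 1) = 11 + 2566 = 2577 Ω
R_eq = 2.577 kΩ

Final answer: 2.577 kΩ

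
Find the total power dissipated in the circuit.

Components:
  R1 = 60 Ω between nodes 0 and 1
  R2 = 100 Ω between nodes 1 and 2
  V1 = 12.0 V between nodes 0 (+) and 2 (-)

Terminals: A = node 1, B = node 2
Nodal analysis, taking node 2 as the 0 V reference.
Source V1 fixes V_0 = 12 V.
KCL at each unknown node (sum of currents leaving = 0; resistances in Ω):
  Node 1: (V_1 - 12)/60 + (V_1 - 0)/100 = 0
Collecting terms: 0.02667 × V_1 = 0.2  =>  V_1 = 7.5 V
Power in each resistor, P = (ΔV)²/R:
  P_R1 = (12 - 7.5)²/60 = 0.3375 W
  P_R2 = (7.5 - 0)²/100 = 0.5625 W
P_total = P_R1 + P_R2 = 0.9 W

Final answer: 0.9 W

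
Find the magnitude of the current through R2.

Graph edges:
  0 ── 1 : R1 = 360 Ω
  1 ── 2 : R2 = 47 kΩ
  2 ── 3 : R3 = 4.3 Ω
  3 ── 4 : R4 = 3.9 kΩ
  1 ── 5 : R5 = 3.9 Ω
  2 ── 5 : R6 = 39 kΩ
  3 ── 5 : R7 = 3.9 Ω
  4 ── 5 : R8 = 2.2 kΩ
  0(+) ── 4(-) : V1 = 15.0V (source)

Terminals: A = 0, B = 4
Nodal analysis, taking node 4 as the 0 V reference.
Source V1 fixes V_0 = 15 V.
KCL at each unknown node (sum of currents leaving = 0; resistances in Ω):
  Node 1: (V_1 - 15)/360 + (V_1 - V_2)/47000 + (V_1 - V_5)/3.9 = 0
  Node 2: (V_2 - V_1)/47000 + (V_2 - V_3)/4.3 + (V_2 - V_5)/39000 = 0
  Node 3: (V_3 - V_2)/4.3 + (V_3 - 0)/3900 + (V_3 - V_5)/3.9 = 0
  Node 5: (V_5 - V_1)/3.9 + (V_5 - V_2)/39000 + (V_5 - V_3)/3.9 + (V_5 - 0)/2200 = 0
Collecting terms (coefficients in siemens):
  0.2592·V_1 - 0.00002128·V_2 - 0.2564·V_5 = 0.04167
  0.2326·V_2 - 0.00002128·V_1 - 0.2326·V_3 - 0.00002564·V_5 = 0
  0.4892·V_3 - 0.2326·V_2 - 0.2564·V_5 = 0
  0.5133·V_5 - 0.2564·V_1 - 0.00002564·V_2 - 0.2564·V_3 = 0
Solving these 4 simultaneous equations (Gaussian elimination) gives:
  V_1 = 11.95 V, V_2 = 11.91 V, V_3 = 11.91 V, V_5 = 11.92 V
I_R2 = (V_1 - V_2)/R2 = (11.95 - 11.91)/47000 = 0.0000009558 A
|I_R2| = 0.0000009558 A

Final answer: |I_R2| = 9.558e-07 A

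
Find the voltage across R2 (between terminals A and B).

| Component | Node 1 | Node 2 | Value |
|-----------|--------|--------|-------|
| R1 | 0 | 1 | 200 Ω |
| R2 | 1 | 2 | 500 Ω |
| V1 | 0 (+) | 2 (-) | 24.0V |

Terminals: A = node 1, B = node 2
R1 and R2 are in series across V1 (node 0 → node 1 → node 2), and the output A–B is taken across R2, so this is a voltage divider.
Series current: I = V1/(R1 + R2) = 24/(200 + 500) = 24/700 = 0.03429 A
V_R2 = I × R2 = V1 × R2/(R1 + R2) = 24 × 500/700 = 17.14 V

Final answer: 17.14 V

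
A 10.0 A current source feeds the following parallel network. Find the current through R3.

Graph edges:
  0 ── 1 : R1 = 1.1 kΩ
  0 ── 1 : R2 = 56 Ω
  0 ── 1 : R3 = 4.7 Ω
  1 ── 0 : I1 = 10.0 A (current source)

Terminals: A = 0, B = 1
All resistors sit directly between nodes 0 and 1, so they are in parallel and share one voltage V; the full source current 10 A splits among them.
1/R_par = 1/1100 + 1/56 + 1/4.7 = 0.2315 S  =>  R_par = 4.319 Ω
V = I × R_par = 10 × 4.319 = 43.19 V
I_R3 = V/R3 = 43.19/4.7 = 9.189 A

Final answer: 9.189 A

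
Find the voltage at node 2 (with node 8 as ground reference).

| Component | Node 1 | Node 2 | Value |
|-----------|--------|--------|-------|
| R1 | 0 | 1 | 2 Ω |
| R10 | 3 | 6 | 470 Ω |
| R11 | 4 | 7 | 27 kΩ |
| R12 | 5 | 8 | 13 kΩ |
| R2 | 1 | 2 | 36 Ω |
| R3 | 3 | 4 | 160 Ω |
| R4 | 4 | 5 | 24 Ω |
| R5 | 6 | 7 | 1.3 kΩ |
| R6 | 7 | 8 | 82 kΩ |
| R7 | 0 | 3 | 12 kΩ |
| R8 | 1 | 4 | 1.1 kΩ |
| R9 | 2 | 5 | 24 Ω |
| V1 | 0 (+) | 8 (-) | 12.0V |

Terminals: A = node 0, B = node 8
Nodal analysis, taking node 8 as the 0 V reference.
Source V1 fixes V_0 = 12 V.
KCL at each unknown node (sum of currents leaving = 0; resistances in Ω):
  Node 1: (V_1 - 12)/2 + (V_1 - V_2)/36 + (V_1 - V_4)/1100 = 0
  Node 2: (V_2 - V_1)/36 + (V_2 - V_5)/24 = 0
  Node 3: (V_3 - V_4)/160 + (V_3 - 12)/12000 + (V_3 - V_6)/470 = 0
  Node 4: (V_4 - V_3)/160 + (V_4 - V_5)/24 + (V_4 - V_1)/1100 + (V_4 - V_7)/27000 = 0
  Node 5: (V_5 - V_4)/24 + (V_5 - V_2)/24 + (V_5 - 0)/13000 = 0
  Node 6: (V_6 - V_7)/1300 + (V_6 - V_3)/470 = 0
  Node 7: (V_7 - V_6)/1300 + (V_7 - 0)/82000 + (V_7 - V_4)/27000 = 0
Collecting terms (coefficients in siemens):
  0.5287·V_1 - 0.02778·V_2 - 0.0009091·V_4 = 6
  0.06944·V_2 - 0.02778·V_1 - 0.04167·V_5 = 0
  0.008461·V_3 - 0.00625·V_4 - 0.002128·V_6 = 0.001
  0.04886·V_4 - 0.0009091·V_1 - 0.00625·V_3 - 0.04167·V_5 - 0.00003704·V_7 = 0
  0.08341·V_5 - 0.04167·V_2 - 0.04167·V_4 = 0
  0.002897·V_6 - 0.002128·V_3 - 0.0007692·V_7 = 0
  0.0008185·V_7 - 0.00003704·V_4 - 0.0007692·V_6 = 0
Solving these 7 simultaneous equations (Gaussian elimination) gives:
  V_1 = 12 V, V_2 = 11.96 V, V_3 = 11.92 V, V_4 = 11.94 V
  V_5 = 11.94 V, V_6 = 11.85 V, V_7 = 11.68 V
The requested potential is V_2 = 11.96 V.

Final answer: V_2 = 11.96 V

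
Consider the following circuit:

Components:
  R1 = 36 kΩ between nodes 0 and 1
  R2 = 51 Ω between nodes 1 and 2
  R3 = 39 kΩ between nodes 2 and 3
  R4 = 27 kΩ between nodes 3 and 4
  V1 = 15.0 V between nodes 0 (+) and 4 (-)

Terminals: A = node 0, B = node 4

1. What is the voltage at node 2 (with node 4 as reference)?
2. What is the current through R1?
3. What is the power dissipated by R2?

Nodal analysis, taking node 4 as the 0 V reference.
Source V1 fixes V_0 = 15 V.
KCL at each unknown node (sum of currents leaving = 0; resistances in Ω):
  Node 1: (V_1 - 15)/36000 + (V_1 - V_2)/51 = 0
  Node 2: (V_2 - V_1)/51 + (V_2 - V_3)/39000 = 0
  Node 3: (V_3 - V_2)/39000 + (V_3 - 0)/27000 = 0
Collecting terms (coefficients in siemens):
  0.01964·V_1 - 0.01961·V_2 = 0.0004167
  0.01963·V_2 - 0.01961·V_1 - 0.00002564·V_3 = 0
  0.00006268·V_3 - 0.00002564·V_2 = 0
Solving these 3 simultaneous equations (Gaussian elimination) gives:
  V_1 = 9.709 V, V_2 = 9.701 V, V_3 = 3.969 V
Part 1:
  Read off the nodal solution: V_2 = 9.701 V
Part 2:
  I_R1 = (V_0 - V_1)/R1 = (15 - 9.709)/36000 = 0.000147 A
  Magnitude: I_R1 = 0.000147 A
Part 3:
  I_R2 = (V_1 - V_2)/R2 = (9.709 - 9.701)/51 = 0.000147 A
  P_R2 = I_R2² × R2 = (0.000147)² × 51 = 0.000001102 W

Final answers:
1. V_2 = 9.701 V
2. I_R1 = 0.000147 A
3. P_R2 = 1.102e-06 W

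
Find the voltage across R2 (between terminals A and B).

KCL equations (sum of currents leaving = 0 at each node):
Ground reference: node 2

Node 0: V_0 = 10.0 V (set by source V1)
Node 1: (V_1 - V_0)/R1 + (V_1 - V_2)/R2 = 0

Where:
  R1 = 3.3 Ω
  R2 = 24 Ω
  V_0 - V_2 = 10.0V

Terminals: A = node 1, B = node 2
R1 and R2 are in series across V1 (node 0 → node 1 → node 2), and the output A–B is taken across R2, so this is a voltage divider.
Series current: I = V1/(R1 + R2) = 10/(3.3 + 24) = 10/27.3 = 0.3663 A
V_R2 = I × R2 = V1 × R2/(R1 + R2) = 10 × 24/27.3 = 8.791 V

Final answer: 8.791 V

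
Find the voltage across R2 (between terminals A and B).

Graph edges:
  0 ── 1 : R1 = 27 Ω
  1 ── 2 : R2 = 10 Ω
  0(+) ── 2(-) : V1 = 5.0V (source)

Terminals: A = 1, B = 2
R1 and R2 are in series across V1 (node 0 → node 1 → node 2), and the output A–B is taken across R2, so this is a voltage divider.
Series current: I = V1/(R1 + R2) = 5/(27 + 10) = 5/37 = 0.1351 A
V_R2 = I × R2 = V1 × R2/(R1 + R2) = 5 × 10/37 = 1.351 V

Final answer: 1.351 V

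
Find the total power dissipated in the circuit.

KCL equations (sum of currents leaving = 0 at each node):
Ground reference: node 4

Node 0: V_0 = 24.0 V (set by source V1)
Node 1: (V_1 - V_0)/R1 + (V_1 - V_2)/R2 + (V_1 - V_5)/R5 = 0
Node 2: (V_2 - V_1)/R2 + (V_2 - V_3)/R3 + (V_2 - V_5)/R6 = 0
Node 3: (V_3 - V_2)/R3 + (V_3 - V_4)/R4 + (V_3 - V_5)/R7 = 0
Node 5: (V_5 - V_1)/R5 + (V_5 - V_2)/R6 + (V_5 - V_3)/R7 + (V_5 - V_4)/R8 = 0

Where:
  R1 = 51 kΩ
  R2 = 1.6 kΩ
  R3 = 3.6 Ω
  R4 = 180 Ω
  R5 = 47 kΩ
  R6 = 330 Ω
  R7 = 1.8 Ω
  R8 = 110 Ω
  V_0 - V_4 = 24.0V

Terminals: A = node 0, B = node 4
Nodal analysis, taking node 4 as the 0 V reference.
Source V1 fixes V_0 = 24 V.
KCL at each unknown node (sum of currents leaving = 0; resistances in Ω):
  Node 1: (V_1 - 24)/51000 + (V_1 - V_2)/1600 + (V_1 - V_5)/47000 = 0
  Node 2: (V_2 - V_1)/1600 + (V_2 - V_3)/3.6 + (V_2 - V_5)/330 = 0
  Node 3: (V_3 - V_2)/3.6 + (V_3 - 0)/180 + (V_3 - V_5)/1.8 = 0
  Node 5: (V_5 - V_1)/47000 + (V_5 - V_2)/330 + (V_5 - V_3)/1.8 + (V_5 - 0)/110 = 0
Collecting terms (coefficients in siemens):
  0.0006659·V_1 - 0.000625·V_2 - 0.00002128·V_5 = 0.0004706
  0.2814·V_2 - 0.000625·V_1 - 0.2778·V_3 - 0.00303·V_5 = 0
  0.8389·V_3 - 0.2778·V_2 - 0.5556·V_5 = 0
  0.5677·V_5 - 0.00002128·V_1 - 0.00303·V_2 - 0.5556·V_3 = 0
Solving these 4 simultaneous equations (Gaussian elimination) gives:
  V_1 = 0.7387 V, V_2 = 0.033 V, V_3 = 0.03143 V, V_5 = 0.03096 V
Power in each resistor, P = (ΔV)²/R:
  P_R1 = (24 - 0.7387)²/51000 = 0.01061 W
  P_R2 = (0.7387 - 0.033)²/1600 = 0.0003112 W
  P_R3 = (0.033 - 0.03143)²/3.6 = 0.0000006808 W
  P_R4 = (0.03143 - 0)²/180 = 0.000005489 W
  P_R5 = (0.7387 - 0.03096)²/47000 = 0.00001066 W
  P_R6 = (0.033 - 0.03096)²/330 = 0.00000001254 W
  P_R7 = (0.03143 - 0.03096)²/1.8 = 0.0000001219 W
  P_R8 = (0 - 0.03096)²/110 = 0.000008716 W
P_total = P_R1 + P_R2 + P_R3 + P_R4 + P_R5 + P_R6 + P_R7 + P_R8 = 0.01095 W

Final answer: 0.01095 W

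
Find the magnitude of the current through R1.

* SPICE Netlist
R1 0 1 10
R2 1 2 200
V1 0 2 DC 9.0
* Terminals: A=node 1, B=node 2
Nodal analysis, taking node 2 as the 0 V reference.
Source V1 fixes V_0 = 9 V.
KCL at each unknown node (sum of currents leaving = 0; resistances in Ω):
  Node 1: (V_1 - 9)/10 + (V_1 - 0)/200 = 0
Collecting terms: 0.105 × V_1 = 0.9  =>  V_1 = 8.571 V
I_R1 = (V_0 - V_1)/R1 = (9 - 8.571)/10 = 0.04286 A
|I_R1| = 0.04286 A

Final answer: |I_R1| = 0.04286 A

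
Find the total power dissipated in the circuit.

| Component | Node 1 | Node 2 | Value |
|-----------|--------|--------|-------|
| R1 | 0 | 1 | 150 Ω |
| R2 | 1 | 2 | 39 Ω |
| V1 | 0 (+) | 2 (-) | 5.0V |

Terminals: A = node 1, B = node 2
Nodal analysis, taking node 2 as the 0 V reference.
Source V1 fixes V_0 = 5 V.
KCL at each unknown node (sum of currents leaving = 0; resistances in Ω):
  Node 1: (V_1 - 5)/150 + (V_1 - 0)/39 = 0
Collecting terms: 0.03231 × V_1 = 0.03333  =>  V_1 = 1.032 V
Power in each resistor, P = (ΔV)²/R:
  P_R1 = (5 - 1.032)²/150 = 0.105 W
  P_R2 = (1.032 - 0)²/39 = 0.02729 W
P_total = P_R1 + P_R2 = 0.1323 W

Final answer: 0.1323 W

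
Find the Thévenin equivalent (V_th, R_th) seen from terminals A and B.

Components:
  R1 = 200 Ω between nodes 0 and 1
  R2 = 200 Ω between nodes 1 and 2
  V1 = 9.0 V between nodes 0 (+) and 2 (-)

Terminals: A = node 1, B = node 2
Step 1 — V_th is the open-circuit voltage V_A - V_B (nothing connected across the terminals).
Nodal analysis, taking node 2 as the 0 V reference.
Source V1 fixes V_0 = 9 V.
KCL at each unknown node (sum of currents leaving = 0; resistances in Ω):
  Node 1: (V_1 - 9)/200 + (V_1 - 0)/200 = 0
Collecting terms: 0.01 × V_1 = 0.045  =>  V_1 = 4.5 V
V_th = V_1 - V_2 = 4.5 - 0 = 4.5 V
Step 2 — R_th: zero the source — replace V1 by a short circuit (node 2 merges into node 0) — and find the resistance seen between A (node 1) and B (node 0).
Reduce the network between node 1 (A) and node 0 (B) by series/parallel combination:
  Rp1 = R1 ‖ R2 (parallel, both between nodes 0 and 1) = 1/(1/200 + 1/200) = 100 Ω
R_th = 100 Ω

Final answer: V_th = 4.5 V, R_th = 100 Ω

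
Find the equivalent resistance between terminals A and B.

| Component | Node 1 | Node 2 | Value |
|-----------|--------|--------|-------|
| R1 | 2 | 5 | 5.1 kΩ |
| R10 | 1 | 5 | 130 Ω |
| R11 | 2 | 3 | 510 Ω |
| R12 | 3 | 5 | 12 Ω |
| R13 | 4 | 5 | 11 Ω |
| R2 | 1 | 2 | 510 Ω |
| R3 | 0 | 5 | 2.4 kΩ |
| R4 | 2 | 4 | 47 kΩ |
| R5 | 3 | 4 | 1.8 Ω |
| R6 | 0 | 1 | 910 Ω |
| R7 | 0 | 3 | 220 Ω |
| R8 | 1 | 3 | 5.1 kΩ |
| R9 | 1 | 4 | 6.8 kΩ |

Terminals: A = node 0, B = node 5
The network is not a plain series/parallel combination. Inject a 1 A test current into terminal A (node 0) and return it from terminal B (node 5); then R_eq = V_A / (1 A).
Nodal analysis, taking node 5 as the 0 V reference.
Current source I_test pushes 1 A into node 0 and draws it out of node 5.
KCL at each unknown node (sum of currents leaving = 0; resistances in Ω):
  Node 0: (V_0 - 0)/2400 + (V_0 - V_1)/910 + (V_0 - V_3)/220 - 1 = 0
  Node 1: (V_1 - V_0)/910 + (V_1 - V_2)/510 + (V_1 - V_3)/5100 + (V_1 - V_4)/6800 + (V_1 - 0)/130 = 0
  Node 2: (V_2 - V_1)/510 + (V_2 - 0)/5100 + (V_2 - V_4)/47000 + (V_2 - V_3)/510 = 0
  Node 3: (V_3 - V_0)/220 + (V_3 - V_1)/5100 + (V_3 - V_2)/510 + (V_3 - V_4)/1.8 + (V_3 - 0)/12 = 0
  Node 4: (V_4 - V_1)/6800 + (V_4 - V_2)/47000 + (V_4 - V_3)/1.8 + (V_4 - 0)/11 = 0
Collecting terms (coefficients in siemens):
  0.006061·V_0 - 0.001099·V_1 - 0.004545·V_3 = 1
  0.0111·V_1 - 0.001099·V_0 - 0.001961·V_2 - 0.0001961·V_3 - 0.0001471·V_4 = 0
  0.004139·V_2 - 0.001961·V_1 - 0.001961·V_3 - 0.00002128·V_4 = 0
  0.6456·V_3 - 0.004545·V_0 - 0.0001961·V_1 - 0.001961·V_2 - 0.5556·V_4 = 0
  0.6466·V_4 - 0.0001471·V_1 - 0.00002128·V_2 - 0.5556·V_3 = 0
Solving these 5 simultaneous equations (Gaussian elimination) gives:
  V_0 = 172.1 V, V_1 = 19.2 V, V_2 = 11.4 V, V_3 = 4.819 V
  V_4 = 4.145 V
R_eq = V_0 / 1 A = 172.1 Ω

Final answer: 172.1 Ω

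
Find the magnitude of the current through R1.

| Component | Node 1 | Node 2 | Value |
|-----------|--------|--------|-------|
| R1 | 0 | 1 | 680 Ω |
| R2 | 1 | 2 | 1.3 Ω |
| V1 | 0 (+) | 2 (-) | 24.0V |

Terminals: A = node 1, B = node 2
Nodal analysis, taking node 2 as the 0 V reference.
Source V1 fixes V_0 = 24 V.
KCL at each unknown node (sum of currents leaving = 0; resistances in Ω):
  Node 1: (V_1 - 24)/680 + (V_1 - 0)/1.3 = 0
Collecting terms: 0.7707 × V_1 = 0.03529  =>  V_1 = 0.04579 V
I_R1 = (V_0 - V_1)/R1 = (24 - 0.04579)/680 = 0.03523 A
|I_R1| = 0.03523 A

Final answer: |I_R1| = 0.03523 A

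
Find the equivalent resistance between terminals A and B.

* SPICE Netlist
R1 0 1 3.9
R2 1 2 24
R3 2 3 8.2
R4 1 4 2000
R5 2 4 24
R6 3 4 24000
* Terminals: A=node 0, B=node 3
The network is not a plain series/parallel combination. Inject a 1 A test current into terminal A (node 0) and return it from terminal B (node 3); then R_eq = V_A / (1 A).
Nodal analysis, taking node 3 as the 0 V reference.
Current source I_test pushes 1 A into node 0 and draws it out of node 3.
KCL at each unknown node (sum of currents leaving = 0; resistances in Ω):
  Node 0: (V_0 - V_1)/3.9 - 1 = 0
  Node 1: (V_1 - V_0)/3.9 + (V_1 - V_2)/24 + (V_1 - V_4)/2000 = 0
  Node 2: (V_2 - V_1)/24 + (V_2 - 0)/8.2 + (V_2 - V_4)/24 = 0
  Node 4: (V_4 - V_1)/2000 + (V_4 - V_2)/24 + (V_4 - 0)/24000 = 0
Collecting terms (coefficients in siemens):
  0.2564·V_0 - 0.2564·V_1 = 1
  0.2986·V_1 - 0.2564·V_0 - 0.04167·V_2 - 0.0005·V_4 = 0
  0.2053·V_2 - 0.04167·V_1 - 0.04167·V_4 = 0
  0.04221·V_4 - 0.0005·V_1 - 0.04167·V_2 = 0
Solving these 4 simultaneous equations (Gaussian elimination) gives:
  V_0 = 35.82 V, V_1 = 31.92 V, V_2 = 8.197 V, V_4 = 8.47 V
R_eq = V_0 / 1 A = 35.82 Ω

Final answer: 35.82 Ω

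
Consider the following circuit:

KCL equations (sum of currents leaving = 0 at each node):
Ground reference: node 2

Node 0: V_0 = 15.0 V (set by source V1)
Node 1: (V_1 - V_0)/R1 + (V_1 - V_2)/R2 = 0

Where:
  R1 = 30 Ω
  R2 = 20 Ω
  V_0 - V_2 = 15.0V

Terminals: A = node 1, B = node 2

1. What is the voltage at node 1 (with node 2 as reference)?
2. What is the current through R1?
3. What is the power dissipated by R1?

Nodal analysis, taking node 2 as the 0 V reference.
Source V1 fixes V_0 = 15 V.
KCL at each unknown node (sum of currents leaving = 0; resistances in Ω):
  Node 1: (V_1 - 15)/30 + (V_1 - 0)/20 = 0
Collecting terms: 0.08333 × V_1 = 0.5  =>  V_1 = 6 V
Part 1:
  Read off the nodal solution: V_1 = 6 V
Part 2:
  I_R1 = (V_0 - V_1)/R1 = (15 - 6)/30 = 0.3 A
  Magnitude: I_R1 = 0.3 A
Part 3:
  I_R1 = (V_0 - V_1)/R1 = (15 - 6)/30 = 0.3 A
  P_R1 = I_R1² × R1 = (0.3)² × 30 = 2.7 W

Final answers:
1. V_1 = 6 V
2. I_R1 = 0.3 A
3. P_R1 = 2.7 W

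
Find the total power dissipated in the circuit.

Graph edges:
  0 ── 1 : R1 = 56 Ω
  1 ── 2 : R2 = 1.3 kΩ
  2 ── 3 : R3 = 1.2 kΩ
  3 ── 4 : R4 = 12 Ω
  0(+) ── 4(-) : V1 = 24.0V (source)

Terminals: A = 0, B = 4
Nodal analysis, taking node 4 as the 0 V reference.
Source V1 fixes V_0 = 24 V.
KCL at each unknown node (sum of currents leaving = 0; resistances in Ω):
  Node 1: (V_1 - 24)/56 + (V_1 - V_2)/1300 = 0
  Node 2: (V_2 - V_1)/1300 + (V_2 - V_3)/1200 = 0
  Node 3: (V_3 - V_2)/1200 + (V_3 - 0)/12 = 0
Collecting terms (coefficients in siemens):
  0.01863·V_1 - 0.0007692·V_2 = 0.4286
  0.001603·V_2 - 0.0007692·V_1 - 0.0008333·V_3 = 0
  0.08417·V_3 - 0.0008333·V_2 = 0
Solving these 3 simultaneous equations (Gaussian elimination) gives:
  V_1 = 23.48 V, V_2 = 11.33 V, V_3 = 0.1121 V
Power in each resistor, P = (ΔV)²/R:
  P_R1 = (24 - 23.48)²/56 = 0.004891 W
  P_R2 = (23.48 - 11.33)²/1300 = 0.1135 W
  P_R3 = (11.33 - 0.1121)²/1200 = 0.1048 W
  P_R4 = (0.1121 - 0)²/12 = 0.001048 W
P_total = P_R1 + P_R2 + P_R3 + P_R4 = 0.2243 W

Final answer: 0.2243 W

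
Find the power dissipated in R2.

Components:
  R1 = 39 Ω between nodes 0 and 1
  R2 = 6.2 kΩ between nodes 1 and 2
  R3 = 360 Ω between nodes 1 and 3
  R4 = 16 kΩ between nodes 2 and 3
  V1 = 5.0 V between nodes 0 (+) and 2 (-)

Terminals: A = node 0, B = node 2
Nodal analysis, taking node 2 as the 0 V reference.
Source V1 fixes V_0 = 5 V.
KCL at each unknown node (sum of currents leaving = 0; resistances in Ω):
  Node 1: (V_1 - 5)/39 + (V_1 - 0)/6200 + (V_1 - V_3)/360 = 0
  Node 3: (V_3 - V_1)/360 + (V_3 - 0)/16000 = 0
Collecting terms (coefficients in siemens):
  0.02858·V_1 - 0.002778·V_3 = 0.1282
  0.00284·V_3 - 0.002778·V_1 = 0
Determinant D = (0.02858)(0.00284) - (-0.002778)(-0.002778) = 0.00007346
V_1 = [(0.1282)(0.00284) - (-0.002778)(0)]/D = 4.957 V
V_3 = [(0.02858)(0) - (0.1282)(-0.002778)]/D = 4.848 V
I_R2 = (V_1 - V_2)/R2 = (4.957 - 0)/6200 = 0.0007995 A
P_R2 = I_R2² × R2 = (0.0007995)² × 6200 = 0.003963 W

Final answer: 0.003963 W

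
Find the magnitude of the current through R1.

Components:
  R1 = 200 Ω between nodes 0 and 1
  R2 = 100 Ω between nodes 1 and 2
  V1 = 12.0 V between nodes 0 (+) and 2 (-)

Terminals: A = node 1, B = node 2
Nodal analysis, taking node 2 as the 0 V reference.
Source V1 fixes V_0 = 12 V.
KCL at each unknown node (sum of currents leaving = 0; resistances in Ω):
  Node 1: (V_1 - 12)/200 + (V_1 - 0)/100 = 0
Collecting terms: 0.015 × V_1 = 0.06  =>  V_1 = 4 V
I_R1 = (V_0 - V_1)/R1 = (12 - 4)/200 = 0.04 A
|I_R1| = 0.04 A

Final answer: |I_R1| = 0.04 A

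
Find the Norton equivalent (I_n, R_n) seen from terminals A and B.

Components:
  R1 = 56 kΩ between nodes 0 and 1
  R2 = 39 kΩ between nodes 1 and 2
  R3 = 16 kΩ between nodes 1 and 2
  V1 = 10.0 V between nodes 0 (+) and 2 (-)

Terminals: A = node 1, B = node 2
Find the Thévenin equivalent first; then I_n = V_th/R_th and R_n = R_th.
Step 1 — V_th is the open-circuit voltage V_A - V_B (nothing connected across the terminals).
Nodal analysis, taking node 2 as the 0 V reference.
Source V1 fixes V_0 = 10 V.
KCL at each unknown node (sum of currents leaving = 0; resistances in Ω):
  Node 1: (V_1 - 10)/56000 + (V_1 - 0)/39000 + (V_1 - 0)/16000 = 0
Collecting terms: 0.000106 × V_1 = 0.0001786  =>  V_1 = 1.685 V
V_th = V_1 - V_2 = 1.685 - 0 = 1.685 V
Step 2 — R_th: zero the source — replace V1 by a short circuit (node 2 merges into node 0) — and find the resistance seen between A (node 1) and B (node 0).
Reduce the network between node 1 (A) and node 0 (B) by series/parallel combination:
  Rp1 = R1 ‖ R2 ‖ R3 (parallel, all between nodes 0 and 1) = 1/(1/56000 + 1/39000 + 1/16000) = 9434 Ω
R_th = 9.434 kΩ
I_n = V_th/R_th = 1.685/9434 = 0.0001786 A, and R_n = R_th = 9.434 kΩ

Final answer: I_n = 0.0001786 A, R_n = 9.434 kΩ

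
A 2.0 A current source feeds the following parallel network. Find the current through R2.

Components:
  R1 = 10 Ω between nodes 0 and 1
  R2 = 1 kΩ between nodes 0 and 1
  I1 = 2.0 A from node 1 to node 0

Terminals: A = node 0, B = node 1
All resistors sit directly between nodes 0 and 1, so they are in parallel and share one voltage V; the full source current 2 A splits among them.
1/R_par = 1/10 + 1/1000 = 0.101 S  =>  R_par = 9.901 Ω
V = I × R_par = 2 × 9.901 = 19.8 V
I_R2 = V/R2 = 19.8/1000 = 0.0198 A

Final answer: 0.0198 A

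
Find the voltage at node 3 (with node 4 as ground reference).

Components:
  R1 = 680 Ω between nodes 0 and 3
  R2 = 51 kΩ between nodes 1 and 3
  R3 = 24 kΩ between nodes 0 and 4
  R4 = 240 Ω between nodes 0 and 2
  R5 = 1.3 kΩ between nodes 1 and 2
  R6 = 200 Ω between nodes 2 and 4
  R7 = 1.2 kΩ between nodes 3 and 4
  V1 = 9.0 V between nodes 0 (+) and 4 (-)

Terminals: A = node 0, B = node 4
Nodal analysis, taking node 4 as the 0 V reference.
Source V1 fixes V_0 = 9 V.
KCL at each unknown node (sum of currents leaving = 0; resistances in Ω):
  Node 1: (V_1 - V_3)/51000 + (V_1 - V_2)/1300 = 0
  Node 2: (V_2 - 9)/240 + (V_2 - V_1)/1300 + (V_2 - 0)/200 = 0
  Node 3: (V_3 - 9)/680 + (V_3 - V_1)/51000 + (V_3 - 0)/1200 = 0
Collecting terms (coefficients in siemens):
  0.0007888·V_1 - 0.0007692·V_2 - 0.00001961·V_3 = 0
  0.009936·V_2 - 0.0007692·V_1 = 0.0375
  0.002324·V_3 - 0.00001961·V_1 = 0.01324
Solving these 3 simultaneous equations (Gaussian elimination) gives:
  V_1 = 4.135 V, V_2 = 4.094 V, V_3 = 5.731 V
The requested potential is V_3 = 5.731 V.

Final answer: V_3 = 5.731 V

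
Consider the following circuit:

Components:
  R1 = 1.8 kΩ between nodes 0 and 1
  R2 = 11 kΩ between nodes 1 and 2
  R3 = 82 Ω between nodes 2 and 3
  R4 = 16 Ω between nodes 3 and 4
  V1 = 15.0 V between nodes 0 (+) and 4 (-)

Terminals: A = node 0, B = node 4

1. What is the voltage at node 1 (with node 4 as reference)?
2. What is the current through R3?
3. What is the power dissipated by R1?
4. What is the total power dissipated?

Nodal analysis, taking node 4 as the 0 V reference.
Source V1 fixes V_0 = 15 V.
KCL at each unknown node (sum of currents leaving = 0; resistances in Ω):
  Node 1: (V_1 - 15)/1800 + (V_1 - V_2)/11000 = 0
  Node 2: (V_2 - V_1)/11000 + (V_2 - V_3)/82 = 0
  Node 3: (V_3 - V_2)/82 + (V_3 - 0)/16 = 0
Collecting terms (coefficients in siemens):
  0.0006465·V_1 - 0.00009091·V_2 = 0.008333
  0.01229·V_2 - 0.00009091·V_1 - 0.0122·V_3 = 0
  0.0747·V_3 - 0.0122·V_2 = 0
Solving these 3 simultaneous equations (Gaussian elimination) gives:
  V_1 = 12.91 V, V_2 = 0.114 V, V_3 = 0.01861 V
Part 1:
  Read off the nodal solution: V_1 = 12.91 V
Part 2:
  I_R3 = (V_2 - V_3)/R3 = (0.114 - 0.01861)/82 = 0.001163 A
  Magnitude: I_R3 = 0.001163 A
Part 3:
  I_R1 = (V_0 - V_1)/R1 = (15 - 12.91)/1800 = 0.001163 A
  P_R1 = I_R1² × R1 = (0.001163)² × 1800 = 0.002435 W
Part 4:
  Power in each resistor, P = (ΔV)²/R:
    P_R1 = (15 - 12.91)²/1800 = 0.002435 W
    P_R2 = (12.91 - 0.114)²/11000 = 0.01488 W
    P_R3 = (0.114 - 0.01861)²/82 = 0.0001109 W
    P_R4 = (0.01861 - 0)²/16 = 0.00002164 W
  P_total = P_R1 + P_R2 + P_R3 + P_R4 = 0.01744 W

Final answers:
1. V_1 = 12.91 V
2. I_R3 = 0.001163 A
3. P_R1 = 0.002435 W
4. P_total = 0.01744 W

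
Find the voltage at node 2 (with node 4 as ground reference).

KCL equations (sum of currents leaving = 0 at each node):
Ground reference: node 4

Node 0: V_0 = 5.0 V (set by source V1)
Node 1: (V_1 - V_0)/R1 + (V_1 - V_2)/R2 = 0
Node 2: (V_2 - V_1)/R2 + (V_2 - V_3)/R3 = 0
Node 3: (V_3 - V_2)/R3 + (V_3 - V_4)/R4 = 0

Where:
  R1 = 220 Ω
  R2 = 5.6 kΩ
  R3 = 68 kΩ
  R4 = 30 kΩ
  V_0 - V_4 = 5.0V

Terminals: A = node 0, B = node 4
Nodal analysis, taking node 4 as the 0 V reference.
Source V1 fixes V_0 = 5 V.
KCL at each unknown node (sum of currents leaving = 0; resistances in Ω):
  Node 1: (V_1 - 5)/220 + (V_1 - V_2)/5600 = 0
  Node 2: (V_2 - V_1)/5600 + (V_2 - V_3)/68000 = 0
  Node 3: (V_3 - V_2)/68000 + (V_3 - 0)/30000 = 0
Collecting terms (coefficients in siemens):
  0.004724·V_1 - 0.0001786·V_2 = 0.02273
  0.0001933·V_2 - 0.0001786·V_1 - 0.00001471·V_3 = 0
  0.00004804·V_3 - 0.00001471·V_2 = 0
Solving these 3 simultaneous equations (Gaussian elimination) gives:
  V_1 = 4.989 V, V_2 = 4.72 V, V_3 = 1.445 V
The requested potential is V_2 = 4.72 V.

Final answer: V_2 = 4.72 V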